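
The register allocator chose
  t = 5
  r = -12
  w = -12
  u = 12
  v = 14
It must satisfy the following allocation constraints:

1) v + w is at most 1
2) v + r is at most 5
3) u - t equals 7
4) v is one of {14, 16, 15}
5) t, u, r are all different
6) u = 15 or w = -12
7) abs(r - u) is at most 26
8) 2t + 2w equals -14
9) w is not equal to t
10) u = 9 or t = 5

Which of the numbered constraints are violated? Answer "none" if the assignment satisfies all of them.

1) v + w = 14 + (-12) = 2; 2 > 1, bound 1 not met — does not hold.
2) v + r = 14 + (-12) = 2; 2 ≤ 5 — holds.
3) u - t = 12 - 5 = 7 — holds.
4) v = 14 is in {14, 16, 15} — holds.
5) values 5, 12, -12 are pairwise distinct — holds.
6) u = 12 ≠ 15, but w = -12 = -12 (second disjunct) — holds.
7) abs(-12 - 12) = 24; 24 ≤ 26 — holds.
8) 2t + 2w = 2(5) + 2(-12) = -14 — holds.
9) w = -12, t = 5; distinct — holds.
10) u = 12 ≠ 9, but t = 5 = 5 (second disjunct) — holds.

Constraint 1 is violated.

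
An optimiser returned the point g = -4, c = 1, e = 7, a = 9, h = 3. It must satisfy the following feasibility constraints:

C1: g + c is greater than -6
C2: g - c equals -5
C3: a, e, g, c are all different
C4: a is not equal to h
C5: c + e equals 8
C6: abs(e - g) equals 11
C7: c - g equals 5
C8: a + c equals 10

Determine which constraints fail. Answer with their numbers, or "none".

C1: g + c = -4 + 1 = -3; -3 > -6 — holds.
C2: g - c = -4 - 1 = -5 — holds.
C3: values 9, 7, -4, 1 are pairwise distinct — holds.
C4: a = 9, h = 3; distinct — holds.
C5: c + e = 1 + 7 = 8 — holds.
C6: abs(7 - (-4)) = 11 — holds.
C7: c - g = 1 - (-4) = 5 — holds.
C8: a + c = 9 + 1 = 10 — holds.

Yes — all constraints hold.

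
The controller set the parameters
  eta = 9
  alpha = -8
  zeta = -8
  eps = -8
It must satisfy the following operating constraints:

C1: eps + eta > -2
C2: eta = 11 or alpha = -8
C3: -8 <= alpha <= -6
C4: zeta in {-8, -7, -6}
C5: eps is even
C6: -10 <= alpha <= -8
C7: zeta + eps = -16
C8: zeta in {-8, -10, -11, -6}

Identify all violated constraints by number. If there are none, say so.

C1: eps + eta = -8 + 9 = 1; 1 > -2 — satisfied.
C2: eta = 9 ≠ 11, but alpha = -8 = -8 (second disjunct) — satisfied.
C3: alpha = -8 lies in [-8, -6] — satisfied.
C4: zeta = -8 is in {-8, -7, -6} — satisfied.
C5: eps = -8 is even — satisfied.
C6: alpha = -8 lies in [-10, -8] — satisfied.
C7: zeta + eps = -8 + (-8) = -16 — satisfied.
C8: zeta = -8 is in {-8, -10, -11, -6} — satisfied.

Yes — all constraints hold.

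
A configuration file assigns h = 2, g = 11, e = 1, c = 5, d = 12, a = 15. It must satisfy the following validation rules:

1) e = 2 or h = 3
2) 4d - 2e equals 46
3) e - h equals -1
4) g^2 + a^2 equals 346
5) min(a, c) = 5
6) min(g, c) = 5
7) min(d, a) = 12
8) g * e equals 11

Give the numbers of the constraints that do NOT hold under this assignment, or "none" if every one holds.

Constraint 1 is violated.

1) e = 1 ≠ 2 and h = 2 ≠ 3; both disjuncts false — violated.
2) 4d - 2e = 4(12) - 2(1) = 46 — OK.
3) e - h = 1 - 2 = -1 — OK.
4) g^2 + a^2 = 11^2 + 15^2 = 121 + 225 = 346 — OK.
5) min(15, 5) = 5 — OK.
6) min(11, 5) = 5 — OK.
7) min(12, 15) = 12 — OK.
8) g * e = 11 * 1 = 11 — OK.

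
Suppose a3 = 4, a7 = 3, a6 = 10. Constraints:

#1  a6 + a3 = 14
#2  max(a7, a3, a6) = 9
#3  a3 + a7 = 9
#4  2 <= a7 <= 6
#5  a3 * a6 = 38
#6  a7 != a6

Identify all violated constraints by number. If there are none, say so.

Constraints 2, 3, 5 do not hold.

#1 a6 + a3 = 10 + 4 = 14  true
#2 max(3, 4, 10) = 10, not 9  false
#3 a3 + a7 = 4 + 3 = 7, not 9  false
#4 a7 = 3 lies in [2, 6]  true
#5 a3 * a6 = 4 * 10 = 40, not 38  false
#6 a7 = 3, a6 = 10; distinct  true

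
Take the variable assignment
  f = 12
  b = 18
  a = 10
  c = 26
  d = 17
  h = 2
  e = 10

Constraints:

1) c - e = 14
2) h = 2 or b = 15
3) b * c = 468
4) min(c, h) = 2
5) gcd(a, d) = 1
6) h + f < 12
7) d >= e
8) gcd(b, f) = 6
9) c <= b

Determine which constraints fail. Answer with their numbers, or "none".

1) c - e = 26 - 10 = 16, not 14 — fails.
2) h = 2 = 2 (first disjunct) — holds.
3) b * c = 18 * 26 = 468 — holds.
4) min(26, 2) = 2 — holds.
5) gcd(10, 17) = 1 — holds.
6) h + f = 2 + 12 = 14; 14 ≥ 12, bound 12 not met — fails.
7) d = 17, e = 10; 17 ≥ 10 — holds.
8) gcd(18, 12) = 6 — holds.
9) c = 26, b = 18; 26 > 18 (want ≤) — fails.

Violated: 1, 6, and 9.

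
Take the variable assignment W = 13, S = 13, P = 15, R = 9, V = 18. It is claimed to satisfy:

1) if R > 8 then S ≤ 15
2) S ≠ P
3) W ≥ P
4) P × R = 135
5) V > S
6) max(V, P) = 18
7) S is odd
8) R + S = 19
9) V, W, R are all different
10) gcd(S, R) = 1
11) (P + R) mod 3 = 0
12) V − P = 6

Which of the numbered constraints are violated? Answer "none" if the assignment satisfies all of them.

1) R = 9 > 8, so we need S ≤ 15; S = 13 ≤ 15  ✓
2) S = 13, P = 15; distinct  ✓
3) W = 13, P = 15; 13 < 15 (want ≥)  ✗
4) P × R = 15 × 9 = 135  ✓
5) V = 18, S = 13; 18 > 13  ✓
6) max(18, 15) = 18  ✓
7) S = 13 is odd  ✓
8) R + S = 9 + 13 = 22, not 19  ✗
9) values 18, 13, 9 are pairwise distinct  ✓
10) gcd(13, 9) = 1  ✓
11) P + R = 24; 24 mod 3 = 0  ✓
12) V − P = 18 − 15 = 3, not 6  ✗

Constraints 3, 8, and 12 do not hold.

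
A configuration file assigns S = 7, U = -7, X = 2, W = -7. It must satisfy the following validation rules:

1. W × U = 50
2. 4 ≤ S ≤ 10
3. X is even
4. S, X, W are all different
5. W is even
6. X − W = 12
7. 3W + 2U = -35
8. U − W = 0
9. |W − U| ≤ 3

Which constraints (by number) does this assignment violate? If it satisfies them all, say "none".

Constraints 1, 5, and 6 do not hold.

1. W × U = -7 × (-7) = 49, not 50 — violated.
2. S = 7 lies in [4, 10] — OK.
3. X = 2 is even — OK.
4. values 7, 2, -7 are pairwise distinct — OK.
5. W = -7 is odd — violated.
6. X − W = 2 − (-7) = 9, not 12 — violated.
7. 3W + 2U = 3(-7) + 2(-7) = -35 — OK.
8. U − W = -7 − (-7) = 0 — OK.
9. |-7 − (-7)| = 0; 0 ≤ 3 — OK.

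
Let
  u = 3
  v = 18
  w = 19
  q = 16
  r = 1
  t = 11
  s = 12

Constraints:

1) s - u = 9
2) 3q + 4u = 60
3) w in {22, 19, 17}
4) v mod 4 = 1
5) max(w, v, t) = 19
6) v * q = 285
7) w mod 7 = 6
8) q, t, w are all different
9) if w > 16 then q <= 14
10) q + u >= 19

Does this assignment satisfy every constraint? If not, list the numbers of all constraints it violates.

1) s - u = 12 - 3 = 9 — holds.
2) 3q + 4u = 3(16) + 4(3) = 60 — holds.
3) w = 19 is in {22, 19, 17} — holds.
4) 18 mod 4 = 2, not 1 — does not hold.
5) max(19, 18, 11) = 19 — holds.
6) v * q = 18 * 16 = 288, not 285 — does not hold.
7) 19 mod 7 = 5, not 6 — does not hold.
8) values 16, 11, 19 are pairwise distinct — holds.
9) w = 19 > 16, so we need q ≤ 14; but q = 16 > 14 — does not hold.
10) q + u = 16 + 3 = 19; 19 ≥ 19 — holds.

No — constraints 4, 6, 7, and 9 are not satisfied.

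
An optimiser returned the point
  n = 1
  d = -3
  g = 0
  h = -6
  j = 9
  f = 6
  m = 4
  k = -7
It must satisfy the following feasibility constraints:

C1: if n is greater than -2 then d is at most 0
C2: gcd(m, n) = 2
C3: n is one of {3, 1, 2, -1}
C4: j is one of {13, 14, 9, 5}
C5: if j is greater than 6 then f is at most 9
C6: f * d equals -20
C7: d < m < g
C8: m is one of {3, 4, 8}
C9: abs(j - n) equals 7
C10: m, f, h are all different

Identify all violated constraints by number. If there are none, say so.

No — constraints 2, 6, 7, and 9 are not satisfied.

C1: n = 1 > -2, so we need d ≤ 0; d = -3 ≤ 0 — OK.
C2: gcd(4, 1) = 1, not 2 — violated.
C3: n = 1 is in {3, 1, 2, -1} — OK.
C4: j = 9 is in {13, 14, 9, 5} — OK.
C5: j = 9 > 6, so we need f ≤ 9; f = 6 ≤ 9 — OK.
C6: f * d = 6 * (-3) = -18, not -20 — violated.
C7: values -3, 4, 0; m = 4 is not < g = 0 — violated.
C8: m = 4 is in {3, 4, 8} — OK.
C9: abs(9 - 1) = 8, not 7 — violated.
C10: values 4, 6, -6 are pairwise distinct — OK.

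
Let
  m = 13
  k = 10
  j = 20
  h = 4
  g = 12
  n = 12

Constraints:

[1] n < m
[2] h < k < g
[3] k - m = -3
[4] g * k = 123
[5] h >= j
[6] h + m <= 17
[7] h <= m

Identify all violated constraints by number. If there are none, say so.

Violated: 4 and 5.

[1] n = 12, m = 13; 12 < 13  true
[2] values 4 < 10 < 12  true
[3] k - m = 10 - 13 = -3  true
[4] g * k = 12 * 10 = 120, not 123  false
[5] h = 4, j = 20; 4 < 20 (want ≥)  false
[6] h + m = 4 + 13 = 17; 17 ≤ 17  true
[7] h = 4, m = 13; 4 ≤ 13  true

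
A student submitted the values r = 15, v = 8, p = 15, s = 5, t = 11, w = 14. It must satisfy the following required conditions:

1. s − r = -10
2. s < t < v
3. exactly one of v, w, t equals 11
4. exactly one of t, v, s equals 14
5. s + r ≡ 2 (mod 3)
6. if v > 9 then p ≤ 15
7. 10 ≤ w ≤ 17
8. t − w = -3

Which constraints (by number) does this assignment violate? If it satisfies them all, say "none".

The assignment fails constraints 2 and 4.

1. s − r = 5 − 15 = -10  OK
2. values 5, 11, 8; t = 11 is not < v = 8  FAIL
3. v=8, w=14, t=11; 1 of them equals 11  OK
4. t=11, v=8, s=5; 0 of them equal 14, not exactly one  FAIL
5. s + r = 20; 20 mod 3 = 2  OK
6. v = 8, not > 9; antecedent false, conditional vacuously true  OK
7. w = 14 lies in [10, 17]  OK
8. t − w = 11 − 14 = -3  OK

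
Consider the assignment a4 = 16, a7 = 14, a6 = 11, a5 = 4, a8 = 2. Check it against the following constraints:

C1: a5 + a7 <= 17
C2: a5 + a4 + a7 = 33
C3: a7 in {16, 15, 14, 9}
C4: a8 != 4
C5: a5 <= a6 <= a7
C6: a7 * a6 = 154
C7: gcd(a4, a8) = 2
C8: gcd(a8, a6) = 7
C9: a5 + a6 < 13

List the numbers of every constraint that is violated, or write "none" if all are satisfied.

C1: a5 + a7 = 4 + 14 = 18; 18 > 17, bound 17 not met — does not hold.
C2: a5 + a4 + a7 = 4 + 16 + 14 = 34, not 33 — does not hold.
C3: a7 = 14 is in {16, 15, 14, 9} — holds.
C4: a8 = 2, and 2 ≠ 4 — holds.
C5: values 4 <= 11 <= 14 — holds.
C6: a7 * a6 = 14 * 11 = 154 — holds.
C7: gcd(16, 2) = 2 — holds.
C8: gcd(2, 11) = 1, not 7 — does not hold.
C9: a5 + a6 = 4 + 11 = 15; 15 ≥ 13, bound 13 not met — does not hold.

Violated: 1, 2, 8, and 9.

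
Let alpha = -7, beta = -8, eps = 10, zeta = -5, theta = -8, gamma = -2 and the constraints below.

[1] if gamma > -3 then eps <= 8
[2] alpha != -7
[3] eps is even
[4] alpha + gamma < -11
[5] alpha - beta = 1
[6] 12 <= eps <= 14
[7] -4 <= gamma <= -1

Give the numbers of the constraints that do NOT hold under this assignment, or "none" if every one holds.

Violated: 1, 2, 4, and 6.

[1] gamma = -2 > -3, so we need eps ≤ 8; but eps = 10 > 8  FAIL
[2] alpha = -7, but -7 is required to differ  FAIL
[3] eps = 10 is even  OK
[4] alpha + gamma = -7 + (-2) = -9; -9 ≥ -11, bound -11 not met  FAIL
[5] alpha - beta = -7 - (-8) = 1  OK
[6] eps = 10 is outside [12, 14]  FAIL
[7] gamma = -2 lies in [-4, -1]  OK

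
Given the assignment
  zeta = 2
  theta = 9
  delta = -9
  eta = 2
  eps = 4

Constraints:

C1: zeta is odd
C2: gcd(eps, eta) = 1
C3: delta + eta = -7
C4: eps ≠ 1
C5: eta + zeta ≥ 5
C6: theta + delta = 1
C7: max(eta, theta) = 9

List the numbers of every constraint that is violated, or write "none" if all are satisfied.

Violated: 1, 2, 5, 6.

C1: zeta = 2 is even  fails
C2: gcd(4, 2) = 2, not 1  fails
C3: delta + eta = -9 + 2 = -7  holds
C4: eps = 4, and 4 ≠ 1  holds
C5: eta + zeta = 2 + 2 = 4; 4 < 5, bound 5 not met  fails
C6: theta + delta = 9 + (-9) = 0, not 1  fails
C7: max(2, 9) = 9  holds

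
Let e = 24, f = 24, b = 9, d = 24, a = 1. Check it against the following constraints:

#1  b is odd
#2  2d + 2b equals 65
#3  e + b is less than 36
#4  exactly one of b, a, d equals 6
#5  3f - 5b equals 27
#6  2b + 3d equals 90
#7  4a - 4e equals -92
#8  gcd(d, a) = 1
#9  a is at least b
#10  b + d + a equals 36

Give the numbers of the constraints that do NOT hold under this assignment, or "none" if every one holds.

The assignment fails constraints 2, 4, 9, and 10.

#1 b = 9 is odd  OK
#2 2d + 2b = 2(24) + 2(9) = 66, not 65  FAIL
#3 e + b = 24 + 9 = 33; 33 < 36  OK
#4 b=9, a=1, d=24; 0 of them equal 6, not exactly one  FAIL
#5 3f - 5b = 3(24) - 5(9) = 27  OK
#6 2b + 3d = 2(9) + 3(24) = 90  OK
#7 4a - 4e = 4(1) - 4(24) = -92  OK
#8 gcd(24, 1) = 1  OK
#9 a = 1, b = 9; 1 < 9 (want ≥)  FAIL
#10 b + d + a = 9 + 24 + 1 = 34, not 36  FAIL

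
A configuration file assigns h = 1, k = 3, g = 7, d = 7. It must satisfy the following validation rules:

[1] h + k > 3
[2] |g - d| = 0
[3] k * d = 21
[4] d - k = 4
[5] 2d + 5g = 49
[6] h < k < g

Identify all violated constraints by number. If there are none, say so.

[1] h + k = 1 + 3 = 4; 4 > 3 — holds.
[2] |7 - 7| = 0 — holds.
[3] k * d = 3 * 7 = 21 — holds.
[4] d - k = 7 - 3 = 4 — holds.
[5] 2d + 5g = 2(7) + 5(7) = 49 — holds.
[6] values 1 < 3 < 7 — holds.

None — every constraint holds.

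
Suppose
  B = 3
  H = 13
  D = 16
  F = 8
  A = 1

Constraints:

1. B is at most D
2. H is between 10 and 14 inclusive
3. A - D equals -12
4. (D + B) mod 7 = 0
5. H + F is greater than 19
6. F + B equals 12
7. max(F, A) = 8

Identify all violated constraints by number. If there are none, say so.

Violated: 3, 4, and 6.

1. B = 3, D = 16; 3 ≤ 16  ✓
2. H = 13 lies in [10, 14]  ✓
3. A - D = 1 - 16 = -15, not -12  ✗
4. D + B = 19; 19 mod 7 = 5, not 0  ✗
5. H + F = 13 + 8 = 21; 21 > 19  ✓
6. F + B = 8 + 3 = 11, not 12  ✗
7. max(8, 1) = 8  ✓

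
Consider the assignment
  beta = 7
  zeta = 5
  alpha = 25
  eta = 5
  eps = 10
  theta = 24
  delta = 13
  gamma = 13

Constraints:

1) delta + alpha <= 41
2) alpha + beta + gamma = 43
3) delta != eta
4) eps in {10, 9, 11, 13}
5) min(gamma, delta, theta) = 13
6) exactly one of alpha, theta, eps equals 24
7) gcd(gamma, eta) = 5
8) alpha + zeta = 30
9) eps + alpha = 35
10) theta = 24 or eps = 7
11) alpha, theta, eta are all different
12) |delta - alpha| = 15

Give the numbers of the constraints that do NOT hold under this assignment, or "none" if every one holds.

Constraints 2, 7, 12 are violated.

1) delta + alpha = 13 + 25 = 38; 38 ≤ 41 — satisfied.
2) alpha + beta + gamma = 25 + 7 + 13 = 45, not 43 — violated.
3) delta = 13, eta = 5; distinct — satisfied.
4) eps = 10 is in {10, 9, 11, 13} — satisfied.
5) min(13, 13, 24) = 13 — satisfied.
6) alpha=25, theta=24, eps=10; 1 of them equals 24 — satisfied.
7) gcd(13, 5) = 1, not 5 — violated.
8) alpha + zeta = 25 + 5 = 30 — satisfied.
9) eps + alpha = 10 + 25 = 35 — satisfied.
10) theta = 24 = 24 (first disjunct) — satisfied.
11) values 25, 24, 5 are pairwise distinct — satisfied.
12) |13 - 25| = 12, not 15 — violated.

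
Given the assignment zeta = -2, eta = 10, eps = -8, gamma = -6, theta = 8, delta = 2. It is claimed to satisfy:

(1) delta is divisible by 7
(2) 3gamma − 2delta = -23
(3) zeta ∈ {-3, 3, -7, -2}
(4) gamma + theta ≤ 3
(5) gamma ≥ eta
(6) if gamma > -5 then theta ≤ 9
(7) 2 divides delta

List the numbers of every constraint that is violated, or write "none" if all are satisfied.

Violated: 1, 2, and 5.

(1) 2 = 7×0 + 2, so 7 does not divide 2 — violated.
(2) 3gamma − 2delta = 3(-6) − 2(2) = -22, not -23 — violated.
(3) zeta = -2 is in {-3, 3, -7, -2} — satisfied.
(4) gamma + theta = -6 + 8 = 2; 2 ≤ 3 — satisfied.
(5) gamma = -6, eta = 10; -6 < 10 (want ≥) — violated.
(6) gamma = -6, not > -5; antecedent false, conditional vacuously true — satisfied.
(7) 2 / 2 = 1, so 2 divides 2 — satisfied.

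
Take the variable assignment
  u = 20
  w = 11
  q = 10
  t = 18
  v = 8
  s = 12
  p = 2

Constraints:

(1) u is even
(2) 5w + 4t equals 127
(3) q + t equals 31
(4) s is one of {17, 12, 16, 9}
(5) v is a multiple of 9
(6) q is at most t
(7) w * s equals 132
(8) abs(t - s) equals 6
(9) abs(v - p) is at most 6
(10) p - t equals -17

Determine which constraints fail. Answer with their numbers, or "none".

Violated: 3, 5, and 10.

(1) u = 20 is even — holds.
(2) 5w + 4t = 5(11) + 4(18) = 127 — holds.
(3) q + t = 10 + 18 = 28, not 31 — fails.
(4) s = 12 is in {17, 12, 16, 9} — holds.
(5) 8 = 9*0 + 8, so 9 does not divide 8 — fails.
(6) q = 10, t = 18; 10 ≤ 18 — holds.
(7) w * s = 11 * 12 = 132 — holds.
(8) abs(18 - 12) = 6 — holds.
(9) abs(8 - 2) = 6; 6 ≤ 6 — holds.
(10) p - t = 2 - 18 = -16, not -17 — fails.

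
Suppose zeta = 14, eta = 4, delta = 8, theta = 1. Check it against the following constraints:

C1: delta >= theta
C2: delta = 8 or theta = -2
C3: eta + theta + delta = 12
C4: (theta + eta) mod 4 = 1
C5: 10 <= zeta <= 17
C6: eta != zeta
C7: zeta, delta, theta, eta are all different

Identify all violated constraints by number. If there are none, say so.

C1: delta = 8, theta = 1; 8 ≥ 1 — holds.
C2: delta = 8 = 8 (first disjunct) — holds.
C3: eta + theta + delta = 4 + 1 + 8 = 13, not 12 — fails.
C4: theta + eta = 5; 5 mod 4 = 1 — holds.
C5: zeta = 14 lies in [10, 17] — holds.
C6: eta = 4, zeta = 14; distinct — holds.
C7: values 14, 8, 1, 4 are pairwise distinct — holds.

Constraint 3 does not hold.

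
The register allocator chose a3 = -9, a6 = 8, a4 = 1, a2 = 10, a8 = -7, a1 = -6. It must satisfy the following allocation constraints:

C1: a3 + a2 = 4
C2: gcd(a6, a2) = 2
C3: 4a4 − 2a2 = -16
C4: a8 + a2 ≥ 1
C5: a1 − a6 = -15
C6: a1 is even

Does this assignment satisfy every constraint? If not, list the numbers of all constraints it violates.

No — constraints 1 and 5 are not satisfied.

C1: a3 + a2 = -9 + 10 = 1, not 4  FAIL
C2: gcd(8, 10) = 2  OK
C3: 4a4 − 2a2 = 4(1) − 2(10) = -16  OK
C4: a8 + a2 = -7 + 10 = 3; 3 ≥ 1  OK
C5: a1 − a6 = -6 − 8 = -14, not -15  FAIL
C6: a1 = -6 is even  OK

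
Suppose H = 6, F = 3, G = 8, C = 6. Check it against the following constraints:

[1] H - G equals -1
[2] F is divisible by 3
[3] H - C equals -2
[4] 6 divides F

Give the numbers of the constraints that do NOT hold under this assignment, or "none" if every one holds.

[1] H - G = 6 - 8 = -2, not -1  no
[2] 3 / 3 = 1, so 3 divides 3  yes
[3] H - C = 6 - 6 = 0, not -2  no
[4] 3 = 6*0 + 3, so 6 does not divide 3  no

The assignment fails constraints 1, 3, 4.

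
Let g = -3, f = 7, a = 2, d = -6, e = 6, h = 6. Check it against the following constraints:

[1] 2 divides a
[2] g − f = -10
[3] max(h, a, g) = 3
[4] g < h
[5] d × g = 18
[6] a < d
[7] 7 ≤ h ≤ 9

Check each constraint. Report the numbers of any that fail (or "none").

Violated: 3, 6, and 7.

[1] 2 / 2 = 1, so 2 divides 2  OK
[2] g − f = -3 − 7 = -10  OK
[3] max(6, 2, -3) = 6, not 3  FAIL
[4] g = -3, h = 6; -3 < 6  OK
[5] d × g = -6 × (-3) = 18  OK
[6] a = 2, d = -6; 2 ≥ -6 (want <)  FAIL
[7] h = 6 is outside [7, 9]  FAIL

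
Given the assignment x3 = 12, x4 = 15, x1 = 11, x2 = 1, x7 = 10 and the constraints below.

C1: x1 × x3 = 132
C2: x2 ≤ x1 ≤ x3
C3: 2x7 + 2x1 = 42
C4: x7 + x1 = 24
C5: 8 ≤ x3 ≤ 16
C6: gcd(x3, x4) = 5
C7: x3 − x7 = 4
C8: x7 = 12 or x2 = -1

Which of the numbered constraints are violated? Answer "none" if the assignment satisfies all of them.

The assignment fails constraints 4, 6, 7, and 8.

C1: x1 × x3 = 11 × 12 = 132  OK
C2: values 1 ≤ 11 ≤ 12  OK
C3: 2x7 + 2x1 = 2(10) + 2(11) = 42  OK
C4: x7 + x1 = 10 + 11 = 21, not 24  FAIL
C5: x3 = 12 lies in [8, 16]  OK
C6: gcd(12, 15) = 3, not 5  FAIL
C7: x3 − x7 = 12 − 10 = 2, not 4  FAIL
C8: x7 = 10 ≠ 12 and x2 = 1 ≠ -1; both disjuncts false  FAIL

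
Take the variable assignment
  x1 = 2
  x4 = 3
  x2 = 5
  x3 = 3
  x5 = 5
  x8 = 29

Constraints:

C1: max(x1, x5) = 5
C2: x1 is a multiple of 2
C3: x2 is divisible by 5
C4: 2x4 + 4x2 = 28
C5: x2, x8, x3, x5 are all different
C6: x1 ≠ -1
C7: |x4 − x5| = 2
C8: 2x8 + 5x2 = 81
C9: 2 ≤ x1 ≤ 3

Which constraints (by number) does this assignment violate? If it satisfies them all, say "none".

Violated: 4, 5, and 8.

C1: max(2, 5) = 5 — OK.
C2: 2 / 2 = 1, so 2 divides 2 — OK.
C3: 5 / 5 = 1, so 5 divides 5 — OK.
C4: 2x4 + 4x2 = 2(3) + 4(5) = 26, not 28 — violated.
C5: x2 = x5 = 5, not all different — violated.
C6: x1 = 2, and 2 ≠ -1 — OK.
C7: |3 − 5| = 2 — OK.
C8: 2x8 + 5x2 = 2(29) + 5(5) = 83, not 81 — violated.
C9: x1 = 2 lies in [2, 3] — OK.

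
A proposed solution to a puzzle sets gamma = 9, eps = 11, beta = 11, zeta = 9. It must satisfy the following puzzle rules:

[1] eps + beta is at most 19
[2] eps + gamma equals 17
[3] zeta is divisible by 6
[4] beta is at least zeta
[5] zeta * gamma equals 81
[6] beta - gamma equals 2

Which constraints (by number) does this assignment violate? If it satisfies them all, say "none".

[1] eps + beta = 11 + 11 = 22; 22 > 19, bound 19 not met  false
[2] eps + gamma = 11 + 9 = 20, not 17  false
[3] 9 = 6*1 + 3, so 6 does not divide 9  false
[4] beta = 11, zeta = 9; 11 ≥ 9  true
[5] zeta * gamma = 9 * 9 = 81  true
[6] beta - gamma = 11 - 9 = 2  true

Violated: 1, 2, and 3.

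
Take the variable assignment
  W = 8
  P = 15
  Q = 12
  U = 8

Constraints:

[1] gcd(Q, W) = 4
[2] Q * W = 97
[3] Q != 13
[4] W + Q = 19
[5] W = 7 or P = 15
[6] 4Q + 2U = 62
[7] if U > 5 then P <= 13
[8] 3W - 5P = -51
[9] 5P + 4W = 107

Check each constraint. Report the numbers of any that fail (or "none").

Constraints 2, 4, 6, 7 are violated.

[1] gcd(12, 8) = 4  true
[2] Q * W = 12 * 8 = 96, not 97  false
[3] Q = 12, and 12 ≠ 13  true
[4] W + Q = 8 + 12 = 20, not 19  false
[5] W = 8 ≠ 7, but P = 15 = 15 (second disjunct)  true
[6] 4Q + 2U = 4(12) + 2(8) = 64, not 62  false
[7] U = 8 > 5, so we need P ≤ 13; but P = 15 > 13  false
[8] 3W - 5P = 3(8) - 5(15) = -51  true
[9] 5P + 4W = 5(15) + 4(8) = 107  true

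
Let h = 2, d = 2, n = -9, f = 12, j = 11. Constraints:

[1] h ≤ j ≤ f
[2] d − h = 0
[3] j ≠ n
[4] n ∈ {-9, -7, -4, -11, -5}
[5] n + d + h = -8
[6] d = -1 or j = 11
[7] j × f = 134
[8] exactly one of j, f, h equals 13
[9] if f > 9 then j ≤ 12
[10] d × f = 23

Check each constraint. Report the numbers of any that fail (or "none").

The assignment fails constraints 5, 7, 8, 10.

[1] values 2 ≤ 11 ≤ 12  ✓
[2] d − h = 2 − 2 = 0  ✓
[3] j = 11, n = -9; distinct  ✓
[4] n = -9 is in {-9, -7, -4, -11, -5}  ✓
[5] n + d + h = -9 + 2 + 2 = -5, not -8  ✗
[6] d = 2 ≠ -1, but j = 11 = 11 (second disjunct)  ✓
[7] j × f = 11 × 12 = 132, not 134  ✗
[8] j=11, f=12, h=2; 0 of them equal 13, not exactly one  ✗
[9] f = 12 > 9, so we need j ≤ 12; j = 11 ≤ 12  ✓
[10] d × f = 2 × 12 = 24, not 23  ✗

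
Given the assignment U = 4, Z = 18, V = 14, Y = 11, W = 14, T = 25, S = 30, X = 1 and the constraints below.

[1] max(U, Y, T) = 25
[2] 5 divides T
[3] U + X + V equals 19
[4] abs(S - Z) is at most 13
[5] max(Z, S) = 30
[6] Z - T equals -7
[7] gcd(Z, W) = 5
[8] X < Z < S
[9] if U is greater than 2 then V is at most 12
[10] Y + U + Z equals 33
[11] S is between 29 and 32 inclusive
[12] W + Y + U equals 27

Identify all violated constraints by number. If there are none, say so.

[1] max(4, 11, 25) = 25 — OK.
[2] 25 / 5 = 5, so 5 divides 25 — OK.
[3] U + X + V = 4 + 1 + 14 = 19 — OK.
[4] abs(30 - 18) = 12; 12 ≤ 13 — OK.
[5] max(18, 30) = 30 — OK.
[6] Z - T = 18 - 25 = -7 — OK.
[7] gcd(18, 14) = 2, not 5 — violated.
[8] values 1 < 18 < 30 — OK.
[9] U = 4 > 2, so we need V ≤ 12; but V = 14 > 12 — violated.
[10] Y + U + Z = 11 + 4 + 18 = 33 — OK.
[11] S = 30 lies in [29, 32] — OK.
[12] W + Y + U = 14 + 11 + 4 = 29, not 27 — violated.

No — constraints 7, 9, 12 are not satisfied.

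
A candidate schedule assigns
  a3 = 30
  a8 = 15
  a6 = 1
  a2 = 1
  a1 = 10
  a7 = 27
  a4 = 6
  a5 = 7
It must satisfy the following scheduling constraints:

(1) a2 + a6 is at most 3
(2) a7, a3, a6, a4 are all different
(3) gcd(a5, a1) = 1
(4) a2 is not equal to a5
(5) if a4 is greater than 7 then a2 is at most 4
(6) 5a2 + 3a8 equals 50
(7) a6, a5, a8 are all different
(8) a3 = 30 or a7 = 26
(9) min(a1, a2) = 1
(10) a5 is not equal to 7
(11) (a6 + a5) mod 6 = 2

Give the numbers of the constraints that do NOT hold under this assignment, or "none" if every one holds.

(1) a2 + a6 = 1 + 1 = 2; 2 ≤ 3 — holds.
(2) values 27, 30, 1, 6 are pairwise distinct — holds.
(3) gcd(7, 10) = 1 — holds.
(4) a2 = 1, a5 = 7; distinct — holds.
(5) a4 = 6, not > 7; antecedent false, conditional vacuously true — holds.
(6) 5a2 + 3a8 = 5(1) + 3(15) = 50 — holds.
(7) values 1, 7, 15 are pairwise distinct — holds.
(8) a3 = 30 = 30 (first disjunct) — holds.
(9) min(10, 1) = 1 — holds.
(10) a5 = 7, but 7 is required to differ — fails.
(11) a6 + a5 = 8; 8 mod 6 = 2 — holds.

Constraint 10 is violated.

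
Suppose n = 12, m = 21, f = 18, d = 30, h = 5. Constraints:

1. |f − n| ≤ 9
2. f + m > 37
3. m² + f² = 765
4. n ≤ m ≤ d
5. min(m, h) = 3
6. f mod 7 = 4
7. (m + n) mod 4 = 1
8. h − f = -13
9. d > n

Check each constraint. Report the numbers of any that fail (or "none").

1. |18 − 12| = 6; 6 ≤ 9  ✓
2. f + m = 18 + 21 = 39; 39 > 37  ✓
3. m² + f² = 21² + 18² = 441 + 324 = 765  ✓
4. values 12 ≤ 21 ≤ 30  ✓
5. min(21, 5) = 5, not 3  ✗
6. 18 mod 7 = 4  ✓
7. m + n = 33; 33 mod 4 = 1  ✓
8. h − f = 5 − 18 = -13  ✓
9. d = 30, n = 12; 30 > 12  ✓

Violated: 5.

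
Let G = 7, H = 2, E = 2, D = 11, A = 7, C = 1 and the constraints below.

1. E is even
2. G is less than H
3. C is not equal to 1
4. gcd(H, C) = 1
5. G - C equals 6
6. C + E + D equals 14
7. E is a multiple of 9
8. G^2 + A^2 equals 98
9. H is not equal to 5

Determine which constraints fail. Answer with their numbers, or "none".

No — constraints 2, 3, and 7 are not satisfied.

1. E = 2 is even — holds.
2. G = 7, H = 2; 7 ≥ 2 (want <) — does not hold.
3. C = 1, but 1 is required to differ — does not hold.
4. gcd(2, 1) = 1 — holds.
5. G - C = 7 - 1 = 6 — holds.
6. C + E + D = 1 + 2 + 11 = 14 — holds.
7. 2 = 9*0 + 2, so 9 does not divide 2 — does not hold.
8. G^2 + A^2 = 7^2 + 7^2 = 49 + 49 = 98 — holds.
9. H = 2, and 2 ≠ 5 — holds.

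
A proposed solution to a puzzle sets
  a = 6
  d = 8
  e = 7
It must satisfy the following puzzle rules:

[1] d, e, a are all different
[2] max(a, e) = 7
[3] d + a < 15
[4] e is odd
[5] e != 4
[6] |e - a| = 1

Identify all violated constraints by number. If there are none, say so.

None — every constraint holds.

[1] values 8, 7, 6 are pairwise distinct — OK.
[2] max(6, 7) = 7 — OK.
[3] d + a = 8 + 6 = 14; 14 < 15 — OK.
[4] e = 7 is odd — OK.
[5] e = 7, and 7 ≠ 4 — OK.
[6] |7 - 6| = 1 — OK.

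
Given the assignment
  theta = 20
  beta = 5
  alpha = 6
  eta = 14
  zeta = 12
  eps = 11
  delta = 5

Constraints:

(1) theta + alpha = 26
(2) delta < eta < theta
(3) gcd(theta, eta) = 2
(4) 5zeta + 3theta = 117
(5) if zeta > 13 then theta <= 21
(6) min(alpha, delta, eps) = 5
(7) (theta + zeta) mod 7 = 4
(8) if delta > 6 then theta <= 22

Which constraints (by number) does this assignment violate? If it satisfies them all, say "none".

No — constraint 4 is not satisfied.

(1) theta + alpha = 20 + 6 = 26 — holds.
(2) values 5 < 14 < 20 — holds.
(3) gcd(20, 14) = 2 — holds.
(4) 5zeta + 3theta = 5(12) + 3(20) = 120, not 117 — does not hold.
(5) zeta = 12, not > 13; antecedent false, conditional vacuously true — holds.
(6) min(6, 5, 11) = 5 — holds.
(7) theta + zeta = 32; 32 mod 7 = 4 — holds.
(8) delta = 5, not > 6; antecedent false, conditional vacuously true — holds.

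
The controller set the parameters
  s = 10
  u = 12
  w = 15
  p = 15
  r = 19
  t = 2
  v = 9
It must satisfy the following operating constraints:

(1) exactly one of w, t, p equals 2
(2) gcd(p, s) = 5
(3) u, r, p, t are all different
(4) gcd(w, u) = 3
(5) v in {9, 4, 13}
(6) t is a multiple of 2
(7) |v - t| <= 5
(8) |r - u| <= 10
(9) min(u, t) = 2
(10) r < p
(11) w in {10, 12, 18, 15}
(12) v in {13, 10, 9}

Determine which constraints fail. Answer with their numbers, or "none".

Constraints 7, 10 are violated.

(1) w=15, t=2, p=15; 1 of them equals 2 — satisfied.
(2) gcd(15, 10) = 5 — satisfied.
(3) values 12, 19, 15, 2 are pairwise distinct — satisfied.
(4) gcd(15, 12) = 3 — satisfied.
(5) v = 9 is in {9, 4, 13} — satisfied.
(6) 2 / 2 = 1, so 2 divides 2 — satisfied.
(7) |9 - 2| = 7; 7 > 5, exceeds bound 5 — violated.
(8) |19 - 12| = 7; 7 ≤ 10 — satisfied.
(9) min(12, 2) = 2 — satisfied.
(10) r = 19, p = 15; 19 ≥ 15 (want <) — violated.
(11) w = 15 is in {10, 12, 18, 15} — satisfied.
(12) v = 9 is in {13, 10, 9} — satisfied.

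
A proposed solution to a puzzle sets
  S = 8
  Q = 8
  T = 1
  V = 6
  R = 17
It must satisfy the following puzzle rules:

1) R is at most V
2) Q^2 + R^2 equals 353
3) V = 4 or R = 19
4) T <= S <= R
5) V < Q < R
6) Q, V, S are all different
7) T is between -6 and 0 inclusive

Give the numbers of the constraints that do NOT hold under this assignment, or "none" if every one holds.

Constraints 1, 3, 6, and 7 are violated.

1) R = 17, V = 6; 17 > 6 (want ≤)  fails
2) Q^2 + R^2 = 8^2 + 17^2 = 64 + 289 = 353  holds
3) V = 6 ≠ 4 and R = 17 ≠ 19; both disjuncts false  fails
4) values 1 <= 8 <= 17  holds
5) values 6 < 8 < 17  holds
6) Q = S = 8, not all different  fails
7) T = 1 is outside [-6, 0]  fails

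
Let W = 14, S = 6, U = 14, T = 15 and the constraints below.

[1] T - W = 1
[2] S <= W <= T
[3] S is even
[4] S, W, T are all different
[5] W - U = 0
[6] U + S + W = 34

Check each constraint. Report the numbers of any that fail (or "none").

[1] T - W = 15 - 14 = 1  yes
[2] values 6 <= 14 <= 15  yes
[3] S = 6 is even  yes
[4] values 6, 14, 15 are pairwise distinct  yes
[5] W - U = 14 - 14 = 0  yes
[6] U + S + W = 14 + 6 + 14 = 34  yes

The assignment satisfies every constraint.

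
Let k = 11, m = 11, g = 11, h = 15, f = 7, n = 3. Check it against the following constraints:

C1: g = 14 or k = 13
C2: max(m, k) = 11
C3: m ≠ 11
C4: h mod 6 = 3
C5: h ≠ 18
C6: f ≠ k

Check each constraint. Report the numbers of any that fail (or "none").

The assignment fails constraints 1 and 3.

C1: g = 11 ≠ 14 and k = 11 ≠ 13; both disjuncts false  ✘
C2: max(11, 11) = 11  ✔
C3: m = 11, but 11 is required to differ  ✘
C4: 15 mod 6 = 3  ✔
C5: h = 15, and 15 ≠ 18  ✔
C6: f = 7, k = 11; distinct  ✔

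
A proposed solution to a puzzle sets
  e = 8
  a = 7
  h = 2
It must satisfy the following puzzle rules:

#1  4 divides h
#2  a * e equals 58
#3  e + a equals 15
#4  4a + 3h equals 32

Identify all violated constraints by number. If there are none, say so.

Constraints 1, 2, and 4 are violated.

#1 2 = 4*0 + 2, so 4 does not divide 2 — violated.
#2 a * e = 7 * 8 = 56, not 58 — violated.
#3 e + a = 8 + 7 = 15 — satisfied.
#4 4a + 3h = 4(7) + 3(2) = 34, not 32 — violated.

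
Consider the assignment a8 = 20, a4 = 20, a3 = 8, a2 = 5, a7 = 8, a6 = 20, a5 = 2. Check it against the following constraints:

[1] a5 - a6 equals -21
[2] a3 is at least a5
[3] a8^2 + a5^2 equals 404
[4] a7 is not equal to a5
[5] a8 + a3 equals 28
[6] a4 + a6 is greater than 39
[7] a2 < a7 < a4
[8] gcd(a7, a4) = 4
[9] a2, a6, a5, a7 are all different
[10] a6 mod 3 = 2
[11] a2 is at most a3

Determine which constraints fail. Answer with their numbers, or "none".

[1] a5 - a6 = 2 - 20 = -18, not -21 — violated.
[2] a3 = 8, a5 = 2; 8 ≥ 2 — OK.
[3] a8^2 + a5^2 = 20^2 + 2^2 = 400 + 4 = 404 — OK.
[4] a7 = 8, a5 = 2; distinct — OK.
[5] a8 + a3 = 20 + 8 = 28 — OK.
[6] a4 + a6 = 20 + 20 = 40; 40 > 39 — OK.
[7] values 5 < 8 < 20 — OK.
[8] gcd(8, 20) = 4 — OK.
[9] values 5, 20, 2, 8 are pairwise distinct — OK.
[10] 20 mod 3 = 2 — OK.
[11] a2 = 5, a3 = 8; 5 ≤ 8 — OK.

Violated: 1.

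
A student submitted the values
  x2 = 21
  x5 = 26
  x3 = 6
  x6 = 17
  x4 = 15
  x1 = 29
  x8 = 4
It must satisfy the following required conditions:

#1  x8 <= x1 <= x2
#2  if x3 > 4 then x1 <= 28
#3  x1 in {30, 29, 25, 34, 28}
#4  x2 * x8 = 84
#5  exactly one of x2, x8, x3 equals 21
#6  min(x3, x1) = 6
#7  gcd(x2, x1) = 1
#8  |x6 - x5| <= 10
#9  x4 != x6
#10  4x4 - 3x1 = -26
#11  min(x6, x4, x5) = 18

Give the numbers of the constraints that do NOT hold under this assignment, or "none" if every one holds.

#1 values 4, 29, 21; x1 = 29 is not <= x2 = 21 — fails.
#2 x3 = 6 > 4, so we need x1 ≤ 28; but x1 = 29 > 28 — fails.
#3 x1 = 29 is in {30, 29, 25, 34, 28} — holds.
#4 x2 * x8 = 21 * 4 = 84 — holds.
#5 x2=21, x8=4, x3=6; 1 of them equals 21 — holds.
#6 min(6, 29) = 6 — holds.
#7 gcd(21, 29) = 1 — holds.
#8 |17 - 26| = 9; 9 ≤ 10 — holds.
#9 x4 = 15, x6 = 17; distinct — holds.
#10 4x4 - 3x1 = 4(15) - 3(29) = -27, not -26 — fails.
#11 min(17, 15, 26) = 15, not 18 — fails.

Constraints 1, 2, 10, and 11 are violated.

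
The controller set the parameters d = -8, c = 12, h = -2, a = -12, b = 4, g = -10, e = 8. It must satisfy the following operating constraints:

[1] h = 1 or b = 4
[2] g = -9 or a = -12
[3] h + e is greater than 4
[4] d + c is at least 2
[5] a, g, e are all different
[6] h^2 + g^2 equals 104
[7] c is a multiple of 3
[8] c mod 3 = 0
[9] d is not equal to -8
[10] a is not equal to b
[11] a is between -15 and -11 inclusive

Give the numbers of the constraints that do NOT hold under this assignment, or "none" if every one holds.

[1] h = -2 ≠ 1, but b = 4 = 4 (second disjunct) — holds.
[2] g = -10 ≠ -9, but a = -12 = -12 (second disjunct) — holds.
[3] h + e = -2 + 8 = 6; 6 > 4 — holds.
[4] d + c = -8 + 12 = 4; 4 ≥ 2 — holds.
[5] values -12, -10, 8 are pairwise distinct — holds.
[6] h^2 + g^2 = (-2)^2 + (-10)^2 = 4 + 100 = 104 — holds.
[7] 12 / 3 = 4, so 3 divides 12 — holds.
[8] 12 mod 3 = 0 — holds.
[9] d = -8, but -8 is required to differ — fails.
[10] a = -12, b = 4; distinct — holds.
[11] a = -12 lies in [-15, -11] — holds.

No — constraint 9 is not satisfied.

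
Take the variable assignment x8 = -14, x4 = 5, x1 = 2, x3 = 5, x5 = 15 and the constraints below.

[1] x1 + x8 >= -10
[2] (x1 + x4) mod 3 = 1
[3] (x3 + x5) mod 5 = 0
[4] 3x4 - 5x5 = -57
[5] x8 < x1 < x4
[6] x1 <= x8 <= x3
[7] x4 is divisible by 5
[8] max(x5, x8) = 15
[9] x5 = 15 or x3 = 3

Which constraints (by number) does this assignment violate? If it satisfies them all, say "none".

[1] x1 + x8 = 2 + (-14) = -12; -12 < -10, bound -10 not met  no
[2] x1 + x4 = 7; 7 mod 3 = 1  yes
[3] x3 + x5 = 20; 20 mod 5 = 0  yes
[4] 3x4 - 5x5 = 3(5) - 5(15) = -60, not -57  no
[5] values -14 < 2 < 5  yes
[6] values 2, -14, 5; x1 = 2 is not <= x8 = -14  no
[7] 5 / 5 = 1, so 5 divides 5  yes
[8] max(15, -14) = 15  yes
[9] x5 = 15 = 15 (first disjunct)  yes

The assignment fails constraints 1, 4, 6.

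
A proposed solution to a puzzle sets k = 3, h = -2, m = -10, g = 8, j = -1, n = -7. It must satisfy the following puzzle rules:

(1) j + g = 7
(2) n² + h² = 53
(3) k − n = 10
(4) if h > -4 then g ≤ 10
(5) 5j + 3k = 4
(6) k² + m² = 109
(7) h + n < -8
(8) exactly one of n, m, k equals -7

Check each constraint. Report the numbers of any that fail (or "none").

(1) j + g = -1 + 8 = 7  OK
(2) n² + h² = (-7)² + (-2)² = 49 + 4 = 53  OK
(3) k − n = 3 − (-7) = 10  OK
(4) h = -2 > -4, so we need g ≤ 10; g = 8 ≤ 10  OK
(5) 5j + 3k = 5(-1) + 3(3) = 4  OK
(6) k² + m² = 3² + (-10)² = 9 + 100 = 109  OK
(7) h + n = -2 + (-7) = -9; -9 < -8  OK
(8) n=-7, m=-10, k=3; 1 of them equals -7  OK

No violations.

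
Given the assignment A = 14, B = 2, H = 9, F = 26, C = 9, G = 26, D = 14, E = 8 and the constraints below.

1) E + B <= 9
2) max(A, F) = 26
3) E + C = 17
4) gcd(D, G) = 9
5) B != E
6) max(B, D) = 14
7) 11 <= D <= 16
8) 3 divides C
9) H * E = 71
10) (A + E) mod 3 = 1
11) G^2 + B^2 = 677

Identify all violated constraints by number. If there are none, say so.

Violated: 1, 4, 9, 11.

1) E + B = 8 + 2 = 10; 10 > 9, bound 9 not met  FAIL
2) max(14, 26) = 26  OK
3) E + C = 8 + 9 = 17  OK
4) gcd(14, 26) = 2, not 9  FAIL
5) B = 2, E = 8; distinct  OK
6) max(2, 14) = 14  OK
7) D = 14 lies in [11, 16]  OK
8) 9 / 3 = 3, so 3 divides 9  OK
9) H * E = 9 * 8 = 72, not 71  FAIL
10) A + E = 22; 22 mod 3 = 1  OK
11) G^2 + B^2 = 26^2 + 2^2 = 676 + 4 = 680, not 677  FAIL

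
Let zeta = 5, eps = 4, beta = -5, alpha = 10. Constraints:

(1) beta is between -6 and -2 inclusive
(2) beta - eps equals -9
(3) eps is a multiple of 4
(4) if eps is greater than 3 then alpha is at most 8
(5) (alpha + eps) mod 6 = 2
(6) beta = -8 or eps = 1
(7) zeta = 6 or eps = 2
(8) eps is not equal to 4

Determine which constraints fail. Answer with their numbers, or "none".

Violated: 4, 6, 7, and 8.

(1) beta = -5 lies in [-6, -2]  holds
(2) beta - eps = -5 - 4 = -9  holds
(3) 4 / 4 = 1, so 4 divides 4  holds
(4) eps = 4 > 3, so we need alpha ≤ 8; but alpha = 10 > 8  fails
(5) alpha + eps = 14; 14 mod 6 = 2  holds
(6) beta = -5 ≠ -8 and eps = 4 ≠ 1; both disjuncts false  fails
(7) zeta = 5 ≠ 6 and eps = 4 ≠ 2; both disjuncts false  fails
(8) eps = 4, but 4 is required to differ  fails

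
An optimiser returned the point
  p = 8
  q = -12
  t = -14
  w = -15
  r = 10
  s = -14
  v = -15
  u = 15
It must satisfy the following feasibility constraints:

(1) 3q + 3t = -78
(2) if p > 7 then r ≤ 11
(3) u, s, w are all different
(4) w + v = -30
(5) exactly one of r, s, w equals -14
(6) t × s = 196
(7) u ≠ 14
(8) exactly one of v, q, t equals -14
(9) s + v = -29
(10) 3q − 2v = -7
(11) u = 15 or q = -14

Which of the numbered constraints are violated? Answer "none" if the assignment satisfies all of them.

(1) 3q + 3t = 3(-12) + 3(-14) = -78  OK
(2) p = 8 > 7, so we need r ≤ 11; r = 10 ≤ 11  OK
(3) values 15, -14, -15 are pairwise distinct  OK
(4) w + v = -15 + (-15) = -30  OK
(5) r=10, s=-14, w=-15; 1 of them equals -14  OK
(6) t × s = -14 × (-14) = 196  OK
(7) u = 15, and 15 ≠ 14  OK
(8) v=-15, q=-12, t=-14; 1 of them equals -14  OK
(9) s + v = -14 + (-15) = -29  OK
(10) 3q − 2v = 3(-12) − 2(-15) = -6, not -7  FAIL
(11) u = 15 = 15 (first disjunct)  OK

Violated: 10.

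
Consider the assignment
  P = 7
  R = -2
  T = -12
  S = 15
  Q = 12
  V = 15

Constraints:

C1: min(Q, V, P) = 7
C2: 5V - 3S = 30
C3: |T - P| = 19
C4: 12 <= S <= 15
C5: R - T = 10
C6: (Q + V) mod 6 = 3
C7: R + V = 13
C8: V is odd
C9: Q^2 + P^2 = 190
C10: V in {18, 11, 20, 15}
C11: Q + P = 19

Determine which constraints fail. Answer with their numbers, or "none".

C1: min(12, 15, 7) = 7 — OK.
C2: 5V - 3S = 5(15) - 3(15) = 30 — OK.
C3: |-12 - 7| = 19 — OK.
C4: S = 15 lies in [12, 15] — OK.
C5: R - T = -2 - (-12) = 10 — OK.
C6: Q + V = 27; 27 mod 6 = 3 — OK.
C7: R + V = -2 + 15 = 13 — OK.
C8: V = 15 is odd — OK.
C9: Q^2 + P^2 = 12^2 + 7^2 = 144 + 49 = 193, not 190 — violated.
C10: V = 15 is in {18, 11, 20, 15} — OK.
C11: Q + P = 12 + 7 = 19 — OK.

Constraint 9 is violated.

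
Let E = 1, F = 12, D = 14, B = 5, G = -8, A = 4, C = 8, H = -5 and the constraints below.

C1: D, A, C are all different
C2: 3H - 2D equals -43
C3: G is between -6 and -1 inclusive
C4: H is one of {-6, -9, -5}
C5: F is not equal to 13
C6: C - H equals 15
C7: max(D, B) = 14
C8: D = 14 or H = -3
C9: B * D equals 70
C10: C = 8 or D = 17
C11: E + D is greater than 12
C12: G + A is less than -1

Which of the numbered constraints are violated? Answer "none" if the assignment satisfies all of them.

The assignment fails constraints 3 and 6.

C1: values 14, 4, 8 are pairwise distinct  OK
C2: 3H - 2D = 3(-5) - 2(14) = -43  OK
C3: G = -8 is outside [-6, -1]  FAIL
C4: H = -5 is in {-6, -9, -5}  OK
C5: F = 12, and 12 ≠ 13  OK
C6: C - H = 8 - (-5) = 13, not 15  FAIL
C7: max(14, 5) = 14  OK
C8: D = 14 = 14 (first disjunct)  OK
C9: B * D = 5 * 14 = 70  OK
C10: C = 8 = 8 (first disjunct)  OK
C11: E + D = 1 + 14 = 15; 15 > 12  OK
C12: G + A = -8 + 4 = -4; -4 < -1  OK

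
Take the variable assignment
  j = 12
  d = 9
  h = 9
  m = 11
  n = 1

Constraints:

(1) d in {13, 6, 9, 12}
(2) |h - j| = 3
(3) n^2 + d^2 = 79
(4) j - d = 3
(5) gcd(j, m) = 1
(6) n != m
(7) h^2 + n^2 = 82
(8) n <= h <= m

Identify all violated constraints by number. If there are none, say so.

(1) d = 9 is in {13, 6, 9, 12}  ✓
(2) |9 - 12| = 3  ✓
(3) n^2 + d^2 = 1^2 + 9^2 = 1 + 81 = 82, not 79  ✗
(4) j - d = 12 - 9 = 3  ✓
(5) gcd(12, 11) = 1  ✓
(6) n = 1, m = 11; distinct  ✓
(7) h^2 + n^2 = 9^2 + 1^2 = 81 + 1 = 82  ✓
(8) values 1 <= 9 <= 11  ✓

Constraint 3 does not hold.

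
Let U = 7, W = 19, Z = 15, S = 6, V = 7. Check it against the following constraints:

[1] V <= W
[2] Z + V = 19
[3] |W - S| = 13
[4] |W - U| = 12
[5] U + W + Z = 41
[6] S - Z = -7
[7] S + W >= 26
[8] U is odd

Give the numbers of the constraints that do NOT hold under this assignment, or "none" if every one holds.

Violated: 2, 6, 7.

[1] V = 7, W = 19; 7 ≤ 19  holds
[2] Z + V = 15 + 7 = 22, not 19  fails
[3] |19 - 6| = 13  holds
[4] |19 - 7| = 12  holds
[5] U + W + Z = 7 + 19 + 15 = 41  holds
[6] S - Z = 6 - 15 = -9, not -7  fails
[7] S + W = 6 + 19 = 25; 25 < 26, bound 26 not met  fails
[8] U = 7 is odd  holds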